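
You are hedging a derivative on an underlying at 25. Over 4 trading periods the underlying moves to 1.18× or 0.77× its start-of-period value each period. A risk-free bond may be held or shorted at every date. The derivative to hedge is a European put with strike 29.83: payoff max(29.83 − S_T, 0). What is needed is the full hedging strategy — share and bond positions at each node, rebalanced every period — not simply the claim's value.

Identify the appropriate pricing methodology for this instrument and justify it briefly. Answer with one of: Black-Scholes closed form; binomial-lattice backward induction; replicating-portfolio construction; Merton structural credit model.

framework: replicating-portfolio construction

Key observation: a price alone would not answer the question — the per-node share/bond construction on the spot-25, 1.18/0.77 tree is required, and only the replicating-portfolio method yields it.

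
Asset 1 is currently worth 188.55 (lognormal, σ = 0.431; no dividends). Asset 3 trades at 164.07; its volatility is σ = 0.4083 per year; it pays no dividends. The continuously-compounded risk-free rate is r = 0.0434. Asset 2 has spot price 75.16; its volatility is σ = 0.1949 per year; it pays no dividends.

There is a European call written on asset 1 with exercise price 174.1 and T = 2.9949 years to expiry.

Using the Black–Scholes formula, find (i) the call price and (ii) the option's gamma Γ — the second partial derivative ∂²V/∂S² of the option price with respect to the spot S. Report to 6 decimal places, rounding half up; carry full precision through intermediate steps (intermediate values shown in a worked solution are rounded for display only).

price = 69.332393
Γ = 0.002290

σ√T = 0.431·√2.9949 = 0.745879
d₁ = (ln(S/K) + (r+σ²/2)T) / (σ√T) = (ln(188.55/174.1) + (0.0434+0.431²/2)·2.9949) / 0.745879 = (0.079733 + 0.408146) / 0.745879 = 0.654100
d₂ = d₁ − σ√T = 0.654100 − 0.745879 = -0.091779
e^{−rT} = 0.878114
N(d₁) = 0.743476,  N(d₂) = 0.463437
Call price V = S·N(d₁) − K·e^{−rT}·N(d₂) = 140.182485 − 70.850092 = 69.332393
φ(d₁) = (1/√(2π))·e^{−d₁²/2} = 0.322110
Γ = φ(d₁) / (S·σ·√T) = 0.002290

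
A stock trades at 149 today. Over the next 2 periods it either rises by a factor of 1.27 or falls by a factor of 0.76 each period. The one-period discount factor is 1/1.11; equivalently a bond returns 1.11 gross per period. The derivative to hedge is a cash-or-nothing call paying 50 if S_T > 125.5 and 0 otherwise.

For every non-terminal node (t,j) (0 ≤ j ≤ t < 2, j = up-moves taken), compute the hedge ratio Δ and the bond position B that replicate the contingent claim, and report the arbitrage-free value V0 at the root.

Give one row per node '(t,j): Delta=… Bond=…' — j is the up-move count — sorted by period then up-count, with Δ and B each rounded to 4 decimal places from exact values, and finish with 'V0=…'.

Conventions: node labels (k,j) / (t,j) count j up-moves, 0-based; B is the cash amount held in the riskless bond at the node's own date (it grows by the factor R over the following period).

(0,0): Delta=0.1860 Bond=8.8776
(1,0): Delta=0.8658 Bond=-67.1259
(1,1): Delta=0.0000 Bond=45.0450
V0=36.5870

Since d<R<u, set p* = (R−d)/(u−d) = 0.6863; price each node as the discounted p*-expectation of its children.
At maturity the claim pays: V(2,0)=0.0000, V(2,1)=50.0000, V(2,2)=50.0000
Node (1,0) S=113.2400: V=(p*·50.0000+(1−p*)·0.0000)/1.11=30.9133; Δ=(50.0000−0.0000)/(143.8148−86.0624)=0.8658; B=V−Δ·S=-67.1259
Node (1,1) S=189.2300: V=(p*·50.0000+(1−p*)·50.0000)/1.11=45.0450; Δ=(50.0000−50.0000)/(240.3221−143.8148)=0.0000; B=V−Δ·S=45.0450
Node (0,0) S=149.0000: V=(p*·45.0450+(1−p*)·30.9133)/1.11=36.5870; Δ=(45.0450−30.9133)/(189.2300−113.2400)=0.1860; B=V−Δ·S=8.8776
Sanity check at the root: Δ(0,0)·S0 + B(0,0) reproduces V0 = 36.5870.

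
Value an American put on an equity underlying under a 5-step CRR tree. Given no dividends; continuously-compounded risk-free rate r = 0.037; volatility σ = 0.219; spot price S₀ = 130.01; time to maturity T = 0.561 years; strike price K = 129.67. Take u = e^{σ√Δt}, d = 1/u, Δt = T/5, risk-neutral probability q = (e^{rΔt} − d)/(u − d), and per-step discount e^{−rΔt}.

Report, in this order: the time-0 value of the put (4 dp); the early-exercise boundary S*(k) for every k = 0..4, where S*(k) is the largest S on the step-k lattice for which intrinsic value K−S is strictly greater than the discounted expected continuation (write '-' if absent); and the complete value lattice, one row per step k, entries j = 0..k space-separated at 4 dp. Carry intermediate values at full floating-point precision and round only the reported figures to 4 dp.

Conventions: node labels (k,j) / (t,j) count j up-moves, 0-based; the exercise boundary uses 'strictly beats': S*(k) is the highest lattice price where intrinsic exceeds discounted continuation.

price = 7.6178
boundary = - - - 104.3281 112.2690
tree:
7.6178
11.8749 3.5897
17.7934 6.2854 1.0290
25.3419 10.6859 2.1087 0.0000
32.7211 17.4010 4.3213 0.0000 0.0000
39.5784 25.3419 8.8557 0.0000 0.0000 0.0000

Δt=0.11220  u=1.07611  d=0.92927  q=0.51000  discount=0.99586
step 5 (expiry): payoffs max(K−S,0) = 39.5784 25.3419 8.8557 0.0000 0.0000 0.0000
step 4: (k=4,j=0): S=96.9489, K−S=32.7211, hold=32.1839 ⇒ V=32.7211 exercise | (k=4,j=1): S=112.2690, K−S=17.4010, hold=16.8638 ⇒ V=17.4010 exercise | (k=4,j=2): S=130.0100, K−S=0.0000, hold=4.3213 ⇒ V=4.3213 continue | (k=4,j=3): S=150.5545, K−S=0.0000, hold=0.0000 ⇒ V=0.0000 continue | (k=4,j=4): S=174.3455, K−S=0.0000, hold=0.0000 ⇒ V=0.0000 continue  boundary S*=112.2690
step 3: (k=3,j=0): S=104.3281, K−S=25.3419, hold=24.8047 ⇒ V=25.3419 exercise | (k=3,j=1): S=120.8143, K−S=8.8557, hold=10.6859 ⇒ V=10.6859 continue | (k=3,j=2): S=139.9056, K−S=0.0000, hold=2.1087 ⇒ V=2.1087 continue | (k=3,j=3): S=162.0139, K−S=0.0000, hold=0.0000 ⇒ V=0.0000 continue  boundary S*=104.3281
step 2: (k=2,j=0): S=112.2690, K−S=17.4010, hold=17.7934 ⇒ V=17.7934 continue | (k=2,j=1): S=130.0100, K−S=0.0000, hold=6.2854 ⇒ V=6.2854 continue | (k=2,j=2): S=150.5545, K−S=0.0000, hold=1.0290 ⇒ V=1.0290 continue  boundary S*=-
step 1: (k=1,j=0): S=120.8143, K−S=8.8557, hold=11.8749 ⇒ V=11.8749 continue | (k=1,j=1): S=139.9056, K−S=0.0000, hold=3.5897 ⇒ V=3.5897 continue  boundary S*=-
step 0: (k=0,j=0): S=130.0100, K−S=0.0000, hold=7.6178 ⇒ V=7.6178 continue  boundary S*=-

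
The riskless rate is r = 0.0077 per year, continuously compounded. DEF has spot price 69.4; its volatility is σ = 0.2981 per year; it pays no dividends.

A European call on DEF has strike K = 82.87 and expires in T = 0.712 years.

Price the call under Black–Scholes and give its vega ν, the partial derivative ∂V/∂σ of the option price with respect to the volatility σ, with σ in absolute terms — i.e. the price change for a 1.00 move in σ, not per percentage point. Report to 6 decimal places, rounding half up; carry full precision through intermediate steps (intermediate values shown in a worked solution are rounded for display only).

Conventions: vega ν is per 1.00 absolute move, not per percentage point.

price = 2.782864
ν = 19.997867

σ√T = 0.2981·√0.712 = 0.251537
d₁ = (ln(S/K) + (r+σ²/2)T) / (σ√T) = (ln(69.4/82.87) + (0.0077+0.2981²/2)·0.712) / 0.251537 = (-0.177386 + 0.037118) / 0.251537 = -0.557645
d₂ = d₁ − σ√T = -0.557645 − 0.251537 = -0.809182
e^{−rT} = 0.994533
N(d₁) = 0.288543,  N(d₂) = 0.209205
Call price V = S·N(d₁) − K·e^{−rT}·N(d₂) = 20.024911 − 17.242047 = 2.782864
φ(d₁) = (1/√(2π))·e^{−d₁²/2} = 0.341495
ν = S·φ(d₁)·√T = 19.997867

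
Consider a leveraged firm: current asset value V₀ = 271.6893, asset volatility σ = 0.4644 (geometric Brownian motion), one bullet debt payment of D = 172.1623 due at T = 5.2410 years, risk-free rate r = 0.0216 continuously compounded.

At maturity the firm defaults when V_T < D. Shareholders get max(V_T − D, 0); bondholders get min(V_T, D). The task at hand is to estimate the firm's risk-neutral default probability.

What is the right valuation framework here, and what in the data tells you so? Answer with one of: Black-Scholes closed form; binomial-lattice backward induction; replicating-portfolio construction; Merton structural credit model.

framework: Merton structural credit model

Key observation: a levered firm with one bullet debt due at 5.2410 years is the canonical structural-credit setup: equity is a call on the firm's assets struck at the face value.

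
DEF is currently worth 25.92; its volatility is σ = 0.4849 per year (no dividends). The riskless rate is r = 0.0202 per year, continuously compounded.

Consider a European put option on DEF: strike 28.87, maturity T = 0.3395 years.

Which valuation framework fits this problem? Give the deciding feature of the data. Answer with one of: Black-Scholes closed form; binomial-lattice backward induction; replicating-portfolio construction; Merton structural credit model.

framework: Black-Scholes closed form

Key observation: everything needed for the exact continuous-time valuation of the European put on DEF (strike 28.87) is given, and no feature rules the closed form out.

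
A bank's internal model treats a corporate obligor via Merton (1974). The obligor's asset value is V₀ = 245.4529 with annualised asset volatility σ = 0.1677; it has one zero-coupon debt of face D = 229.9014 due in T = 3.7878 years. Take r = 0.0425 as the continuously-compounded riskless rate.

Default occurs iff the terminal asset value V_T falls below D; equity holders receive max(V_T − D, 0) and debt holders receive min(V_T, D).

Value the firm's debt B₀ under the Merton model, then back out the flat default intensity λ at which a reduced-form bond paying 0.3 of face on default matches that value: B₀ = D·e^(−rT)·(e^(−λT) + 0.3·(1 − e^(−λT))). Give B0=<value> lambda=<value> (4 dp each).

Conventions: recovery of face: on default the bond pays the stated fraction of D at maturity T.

B0=185.4648 lambda=0.0205

Equity is a call on the firm's assets struck at D = 229.9014:
d₁ = [ln(V₀/D) + (r + σ²/2)T] / (σ√T)
   = [ln(245.4529/229.9014) + (0.0425 + 0.5·0.1677²)·3.7878] / (0.1677·√3.7878)
   = [0.065455 + 0.214244] / 0.326382 = 0.856967
d₂ = d₁ − σ√T = 0.856967 − 0.326382 = 0.530584
N(d₁) = 0.804268,  N(d₂) = 0.702147,  e^(−rT) = 0.851308
E₀ = V₀·N(d₁) − D·e^(−rT)·N(d₂)
   = 245.4529·0.804268 − 229.9014·0.851308·0.702147 = 59.988073
B₀ = V₀ − E₀ = 245.4529 − 59.988073 = 185.464827
e^(−λT) = (B₀·e^(rT)/D − 0.3)/(1 − 0.3) = (185.4648·1.174663/229.9014 − 0.3)/0.7 = 0.92516843
λ = −ln(0.92516843)/3.7878 = 0.020534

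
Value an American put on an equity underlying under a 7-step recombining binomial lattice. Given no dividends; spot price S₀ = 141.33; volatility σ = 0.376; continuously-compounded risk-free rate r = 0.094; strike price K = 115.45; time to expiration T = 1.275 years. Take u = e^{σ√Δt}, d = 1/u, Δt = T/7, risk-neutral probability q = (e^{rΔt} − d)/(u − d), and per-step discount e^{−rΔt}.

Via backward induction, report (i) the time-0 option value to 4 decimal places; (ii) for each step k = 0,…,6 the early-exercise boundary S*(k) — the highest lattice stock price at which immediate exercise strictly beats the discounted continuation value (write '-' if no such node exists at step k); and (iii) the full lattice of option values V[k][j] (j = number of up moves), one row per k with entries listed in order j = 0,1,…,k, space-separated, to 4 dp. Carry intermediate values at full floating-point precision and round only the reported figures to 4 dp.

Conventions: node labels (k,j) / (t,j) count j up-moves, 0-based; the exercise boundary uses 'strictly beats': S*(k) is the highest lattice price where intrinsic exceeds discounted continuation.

params: Δt=0.18214 u=1.17406 d=0.85174 q=0.51355 e^(-rΔt)=0.98302
t_7 payoffs: 69.4883 52.0954 28.1206 0.0000 0.0000 0.0000 0.0000 0.0000
t_6: node(6,0) S=53.9619 payoff=61.4881 vs cont=59.5283 → 61.4881 [stop]  node(6,1) S=74.3823 payoff=41.0677 vs cont=39.1079 → 41.0677 [stop]  node(6,2) S=102.5302 payoff=12.9198 vs cont=13.4472 → 13.4472 [wait]  node(6,3) S=141.3300 payoff=0.0000 vs cont=0.0000 → 0.0000 [wait]  node(6,4) S=194.8125 payoff=0.0000 vs cont=0.0000 → 0.0000 [wait]  node(6,5) S=268.5340 payoff=0.0000 vs cont=0.0000 → 0.0000 [wait]  node(6,6) S=370.1535 payoff=0.0000 vs cont=0.0000 → 0.0000 [wait]  ⇒ S*(6)=74.3823
t_5: node(5,0) S=63.3546 payoff=52.0954 vs cont=50.1356 → 52.0954 [stop]  node(5,1) S=87.3294 payoff=28.1206 vs cont=26.4270 → 28.1206 [stop]  node(5,2) S=120.3769 payoff=0.0000 vs cont=6.4304 → 6.4304 [wait]  node(5,3) S=165.9303 payoff=0.0000 vs cont=0.0000 → 0.0000 [wait]  node(5,4) S=228.7221 payoff=0.0000 vs cont=0.0000 → 0.0000 [wait]  node(5,5) S=315.2758 payoff=0.0000 vs cont=0.0000 → 0.0000 [wait]  ⇒ S*(5)=87.3294
t_4: node(4,0) S=74.3823 payoff=41.0677 vs cont=39.1079 → 41.0677 [stop]  node(4,1) S=102.5302 payoff=12.9198 vs cont=16.6934 → 16.6934 [wait]  node(4,2) S=141.3300 payoff=0.0000 vs cont=3.0750 → 3.0750 [wait]  node(4,3) S=194.8125 payoff=0.0000 vs cont=0.0000 → 0.0000 [wait]  node(4,4) S=268.5340 payoff=0.0000 vs cont=0.0000 → 0.0000 [wait]  ⇒ S*(4)=74.3823
t_3: node(3,0) S=87.3294 payoff=28.1206 vs cont=28.0658 → 28.1206 [stop]  node(3,1) S=120.3769 payoff=0.0000 vs cont=9.5351 → 9.5351 [wait]  node(3,2) S=165.9303 payoff=0.0000 vs cont=1.4705 → 1.4705 [wait]  node(3,3) S=228.7221 payoff=0.0000 vs cont=0.0000 → 0.0000 [wait]  ⇒ S*(3)=87.3294
t_2: node(2,0) S=102.5302 payoff=12.9198 vs cont=18.2607 → 18.2607 [wait]  node(2,1) S=141.3300 payoff=0.0000 vs cont=5.3020 → 5.3020 [wait]  node(2,2) S=194.8125 payoff=0.0000 vs cont=0.7032 → 0.7032 [wait]  ⇒ S*(2)=-
t_1: node(1,0) S=120.3769 payoff=0.0000 vs cont=11.4088 → 11.4088 [wait]  node(1,1) S=165.9303 payoff=0.0000 vs cont=2.8904 → 2.8904 [wait]  ⇒ S*(1)=-
t_0: node(0,0) S=141.3300 payoff=0.0000 vs cont=6.9148 → 6.9148 [wait]  ⇒ S*(0)=-

price = 6.9148
boundary = - - - 87.3294 74.3823 87.3294 74.3823
tree:
6.9148
11.4088 2.8904
18.2607 5.3020 0.7032
28.1206 9.5351 1.4705 0.0000
41.0677 16.6934 3.0750 0.0000 0.0000
52.0954 28.1206 6.4304 0.0000 0.0000 0.0000
61.4881 41.0677 13.4472 0.0000 0.0000 0.0000 0.0000
69.4883 52.0954 28.1206 0.0000 0.0000 0.0000 0.0000 0.0000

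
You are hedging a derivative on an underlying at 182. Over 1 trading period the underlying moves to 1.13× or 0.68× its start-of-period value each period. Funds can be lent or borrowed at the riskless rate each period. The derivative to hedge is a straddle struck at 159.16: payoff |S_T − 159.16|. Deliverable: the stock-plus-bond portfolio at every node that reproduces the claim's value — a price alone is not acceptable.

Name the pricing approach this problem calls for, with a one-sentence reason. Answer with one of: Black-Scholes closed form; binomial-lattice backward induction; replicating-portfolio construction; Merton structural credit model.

framework: replicating-portfolio construction

Key observation: the deliverable is the dynamic trading strategy on the 1-step tree (spot 182, moves 1.13 and 0.68), so the valuation must go through the node-by-node replicating-portfolio solve.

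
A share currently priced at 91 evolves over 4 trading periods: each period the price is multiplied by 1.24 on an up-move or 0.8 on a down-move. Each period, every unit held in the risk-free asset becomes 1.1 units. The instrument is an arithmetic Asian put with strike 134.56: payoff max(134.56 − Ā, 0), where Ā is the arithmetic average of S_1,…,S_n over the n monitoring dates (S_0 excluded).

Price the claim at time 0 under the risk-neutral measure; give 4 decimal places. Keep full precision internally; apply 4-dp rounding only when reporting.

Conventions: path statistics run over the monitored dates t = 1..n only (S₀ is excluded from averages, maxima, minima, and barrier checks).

No-arbitrage gives p* = (R−d)/(u−d) = 0.6818: enumerate every path, weight its payoff by its p*-probability, and discount by R^4.
Enumerate all 2^4 = 16 price paths (U = up ×1.24, D = down ×0.8); each path with k up-moves has probability p*^k·(1−p*)^(4−k).
DDDD: Ā=53.7264, payoff=80.8336, prob=0.010249
UDDD: Ā=83.2759, payoff=51.2841, prob=0.021963
DUDD: Ā=73.2659, payoff=61.2941, prob=0.021963
UUDD: Ā=113.5622, payoff=20.9978, prob=0.047064
DDUD: Ā=65.2579, payoff=69.3021, prob=0.021963
UDUD: Ā=101.1498, payoff=33.4102, prob=0.047064
DUUD: Ā=91.1398, payoff=43.4202, prob=0.047064
UUUD: Ā=141.2667, payoff=0.0000, prob=0.100851
DDDU: Ā=58.8515, payoff=75.7085, prob=0.021963
UDDU: Ā=91.2199, payoff=43.3401, prob=0.047064
DUDU: Ā=81.2099, payoff=53.3501, prob=0.047064
UUDU: Ā=125.8753, payoff=8.6847, prob=0.100851
DDUU: Ā=73.2019, payoff=61.3581, prob=0.047064
UDUU: Ā=113.4629, payoff=21.0971, prob=0.100851
DUUU: Ā=103.4529, payoff=31.1071, prob=0.100851
UUUU: Ā=160.3520, payoff=0.0000, prob=0.216110
Price = Σ prob·payoff / R^4 = 24.669242 / 1.464100 = 16.8494

price = 16.8494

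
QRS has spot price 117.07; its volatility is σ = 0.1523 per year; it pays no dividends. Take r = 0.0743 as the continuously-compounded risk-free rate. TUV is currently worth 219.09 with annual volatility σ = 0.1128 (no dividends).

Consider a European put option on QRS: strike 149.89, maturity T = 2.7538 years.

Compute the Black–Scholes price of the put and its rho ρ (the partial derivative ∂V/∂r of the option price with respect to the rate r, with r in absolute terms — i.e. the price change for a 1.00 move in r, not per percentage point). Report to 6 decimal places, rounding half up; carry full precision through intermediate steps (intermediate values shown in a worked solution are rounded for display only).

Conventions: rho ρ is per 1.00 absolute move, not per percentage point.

σ√T = 0.1523·√2.7538 = 0.252735
d₁ = (ln(S/K) + (r+σ²/2)T) / (σ√T) = (ln(117.07/149.89) + (0.0743+0.1523²/2)·2.7538) / 0.252735 = (-0.247130 + 0.236545) / 0.252735 = -0.041881
d₂ = d₁ − σ√T = -0.041881 − 0.252735 = -0.294616
e^{−rT} = 0.814967
N(−d₁) = 0.516703,  N(−d₂) = 0.615856
Put price V = K·e^{−rT}·N(−d₂) − S·N(−d₁) = 75.230209 − 60.490427 = 14.739782
ρ = −K·T·e^{−rT}·N(−d₂) = -207.168950

price = 14.739782
ρ = -207.168950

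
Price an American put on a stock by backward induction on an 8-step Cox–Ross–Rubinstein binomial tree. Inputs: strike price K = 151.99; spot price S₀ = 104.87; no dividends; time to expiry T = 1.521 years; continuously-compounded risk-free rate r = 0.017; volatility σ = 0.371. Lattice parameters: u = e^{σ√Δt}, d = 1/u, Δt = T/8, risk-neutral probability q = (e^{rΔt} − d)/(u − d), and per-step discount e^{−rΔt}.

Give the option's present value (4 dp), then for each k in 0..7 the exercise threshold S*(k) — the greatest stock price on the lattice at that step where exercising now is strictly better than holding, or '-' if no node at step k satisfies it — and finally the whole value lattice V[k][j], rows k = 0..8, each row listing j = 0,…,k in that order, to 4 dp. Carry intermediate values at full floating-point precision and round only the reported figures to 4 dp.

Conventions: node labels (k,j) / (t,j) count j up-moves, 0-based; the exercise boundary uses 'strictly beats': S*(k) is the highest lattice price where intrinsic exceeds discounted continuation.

Δt=0.19012, u=1.17559, d=0.85064, q=0.46961, disc=e^(-rΔt)=0.99677
k=8 terminal: V=max(K-S,0) → 123.2418 112.2598 97.0826 76.1076 47.1200 7.0589 0.0000 0.0000 0.0000
k=7: j=0 S=33.7960 intr=118.1940 cont=117.7035 V=118.1940[EX]; j=1 S=46.7063 intr=105.2837 cont=104.7932 V=105.2837[EX]; j=2 S=64.5485 intr=87.4415 cont=86.9511 V=87.4415[EX]; j=3 S=89.2064 intr=62.7836 cont=62.2931 V=62.7836[EX]; j=4 S=123.2839 intr=28.7061 cont=28.2156 V=28.7061[EX]; j=5 S=170.3792 intr=0.0000 cont=3.7319 V=3.7319[hold]; j=6 S=235.4652 intr=0.0000 cont=0.0000 V=0.0000[hold]; j=7 S=325.4145 intr=0.0000 cont=0.0000 V=0.0000[hold]  S*(7)=123.2839
k=6: j=0 S=39.7302 intr=112.2598 cont=111.7693 V=112.2598[EX]; j=1 S=54.9074 intr=97.0826 cont=96.5921 V=97.0826[EX]; j=2 S=75.8824 intr=76.1076 cont=75.6171 V=76.1076[EX]; j=3 S=104.8700 intr=47.1200 cont=46.6295 V=47.1200[EX]; j=4 S=144.9311 intr=7.0589 cont=16.9232 V=16.9232[hold]; j=5 S=200.2957 intr=0.0000 cont=1.9730 V=1.9730[hold]; j=6 S=276.8100 intr=0.0000 cont=0.0000 V=0.0000[hold]  S*(6)=104.8700
k=5: j=0 S=46.7063 intr=105.2837 cont=104.7932 V=105.2837[EX]; j=1 S=64.5485 intr=87.4415 cont=86.9511 V=87.4415[EX]; j=2 S=89.2064 intr=62.7836 cont=62.2931 V=62.7836[EX]; j=3 S=123.2839 intr=28.7061 cont=32.8330 V=32.8330[hold]; j=4 S=170.3792 intr=0.0000 cont=9.8705 V=9.8705[hold]; j=5 S=235.4652 intr=0.0000 cont=1.0431 V=1.0431[hold]  S*(5)=89.2064
k=4: j=0 S=54.9074 intr=97.0826 cont=96.5921 V=97.0826[EX]; j=1 S=75.8824 intr=76.1076 cont=75.6171 V=76.1076[EX]; j=2 S=104.8700 intr=47.1200 cont=48.5613 V=48.5613[hold]; j=3 S=144.9311 intr=7.0589 cont=21.9785 V=21.9785[hold]; j=4 S=200.2957 intr=0.0000 cont=5.7066 V=5.7066[hold]  S*(4)=75.8824
k=3: j=0 S=64.5485 intr=87.4415 cont=86.9511 V=87.4415[EX]; j=1 S=89.2064 intr=62.7836 cont=62.9678 V=62.9678[hold]; j=2 S=123.2839 intr=28.7061 cont=35.9614 V=35.9614[hold]; j=3 S=170.3792 intr=0.0000 cont=14.2908 V=14.2908[hold]  S*(3)=64.5485
k=2: j=0 S=75.8824 intr=76.1076 cont=75.7034 V=76.1076[EX]; j=1 S=104.8700 intr=47.1200 cont=50.1231 V=50.1231[hold]; j=2 S=144.9311 intr=7.0589 cont=25.7015 V=25.7015[hold]  S*(2)=75.8824
k=1: j=0 S=89.2064 intr=62.7836 cont=63.6988 V=63.6988[hold]; j=1 S=123.2839 intr=28.7061 cont=38.5298 V=38.5298[hold]  S*(1)=-
k=0: j=0 S=104.8700 intr=47.1200 cont=51.7118 V=51.7118[hold]  S*(0)=-

price = 51.7118
boundary = - - 75.8824 64.5485 75.8824 89.2064 104.8700 123.2839
tree:
51.7118
63.6988 38.5298
76.1076 50.1231 25.7015
87.4415 62.9678 35.9614 14.2908
97.0826 76.1076 48.5613 21.9785 5.7066
105.2837 87.4415 62.7836 32.8330 9.8705 1.0431
112.2598 97.0826 76.1076 47.1200 16.9232 1.9730 0.0000
118.1940 105.2837 87.4415 62.7836 28.7061 3.7319 0.0000 0.0000
123.2418 112.2598 97.0826 76.1076 47.1200 7.0589 0.0000 0.0000 0.0000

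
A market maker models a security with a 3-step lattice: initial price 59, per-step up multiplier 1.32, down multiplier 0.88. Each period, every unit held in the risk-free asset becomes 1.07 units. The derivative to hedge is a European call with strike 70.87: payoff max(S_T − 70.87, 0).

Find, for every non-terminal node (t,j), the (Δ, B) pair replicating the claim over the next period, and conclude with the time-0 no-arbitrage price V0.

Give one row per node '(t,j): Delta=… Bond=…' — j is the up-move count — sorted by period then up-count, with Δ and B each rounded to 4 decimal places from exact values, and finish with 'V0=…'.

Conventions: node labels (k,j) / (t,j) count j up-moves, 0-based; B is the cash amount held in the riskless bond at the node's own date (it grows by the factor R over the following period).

Since d<R<u, set p* = (R−d)/(u−d) = 0.4318; price each node as the discounted p*-expectation of its children.
At maturity the claim pays: V(3,0)=0.0000, V(3,1)=0.0000, V(3,2)=19.5954, V(3,3)=64.8281
(2,0): S=45.6896. Δ = (V_up−V_dn)/(S_up−S_dn) = (0.0000−0.0000)/(60.3103−40.2068) = 0.0000. V = [p*·0.0000 + (1−p*)·0.0000]/1.07 = 0.0000. B = V − Δ·S = 0.0000.
(2,1): S=68.5344. Δ = (V_up−V_dn)/(S_up−S_dn) = (19.5954−0.0000)/(90.4654−60.3103) = 0.6498. V = [p*·19.5954 + (1−p*)·0.0000]/1.07 = 7.9081. B = V − Δ·S = -36.6269.
(2,2): S=102.8016. Δ = (V_up−V_dn)/(S_up−S_dn) = (64.8281−19.5954)/(135.6981−90.4654) = 1.0000. V = [p*·64.8281 + (1−p*)·19.5954]/1.07 = 36.5680. B = V − Δ·S = -66.2336.
(1,0): S=51.9200. Δ = (V_up−V_dn)/(S_up−S_dn) = (7.9081−0.0000)/(68.5344−45.6896) = 0.3462. V = [p*·7.9081 + (1−p*)·0.0000]/1.07 = 3.1915. B = V − Δ·S = -14.7815.
(1,1): S=77.8800. Δ = (V_up−V_dn)/(S_up−S_dn) = (36.5680−7.9081)/(102.8016−68.5344) = 0.8364. V = [p*·36.5680 + (1−p*)·7.9081]/1.07 = 18.9570. B = V − Δ·S = -46.1791.
(0,0): S=59.0000. Δ = (V_up−V_dn)/(S_up−S_dn) = (18.9570−3.1915)/(77.8800−51.9200) = 0.6073. V = [p*·18.9570 + (1−p*)·3.1915]/1.07 = 9.3451. B = V − Δ·S = -26.4856.
Sanity check at the root: Δ(0,0)·S0 + B(0,0) reproduces V0 = 9.3451.

(0,0): Delta=0.6073 Bond=-26.4856
(1,0): Delta=0.3462 Bond=-14.7815
(1,1): Delta=0.8364 Bond=-46.1791
(2,0): Delta=0.0000 Bond=0.0000
(2,1): Delta=0.6498 Bond=-36.6269
(2,2): Delta=1.0000 Bond=-66.2336
V0=9.3451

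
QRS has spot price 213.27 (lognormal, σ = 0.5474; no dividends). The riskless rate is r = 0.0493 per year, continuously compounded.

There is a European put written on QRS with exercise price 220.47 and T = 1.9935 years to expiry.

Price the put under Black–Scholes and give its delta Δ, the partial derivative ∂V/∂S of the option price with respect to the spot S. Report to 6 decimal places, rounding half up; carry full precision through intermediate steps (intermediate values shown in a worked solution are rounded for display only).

price = 55.627641
Δ = -0.318949

σ√T = 0.5474·√1.9935 = 0.772882
d₁ = (ln(S/K) + (r+σ²/2)T) / (σ√T) = (ln(213.27/220.47) + (0.0493+0.5474²/2)·1.9935) / 0.772882 = (-0.033203 + 0.396952) / 0.772882 = 0.470641
d₂ = d₁ − σ√T = 0.470641 − 0.772882 = -0.302240
e^{−rT} = 0.906395
N(−d₁) = 0.318949,  N(−d₂) = 0.618766
Put price V = K·e^{−rT}·N(−d₂) − S·N(−d₁) = 123.649794 − 68.022153 = 55.627641
Δ = −N(−d₁) = -0.318949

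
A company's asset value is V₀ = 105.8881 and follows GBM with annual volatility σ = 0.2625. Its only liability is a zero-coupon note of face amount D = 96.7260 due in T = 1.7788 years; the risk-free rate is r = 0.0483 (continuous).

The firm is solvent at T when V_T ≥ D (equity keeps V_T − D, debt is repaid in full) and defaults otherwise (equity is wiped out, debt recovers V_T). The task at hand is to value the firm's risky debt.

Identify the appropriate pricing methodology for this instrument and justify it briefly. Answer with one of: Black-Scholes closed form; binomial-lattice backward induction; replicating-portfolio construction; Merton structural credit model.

framework: Merton structural credit model

Key observation: the data describe a firm's assets (V₀ = 105.8881, GBM) and a single zero-coupon debt of face 96.7260, so credit quantities follow from equity-as-call in the structural model.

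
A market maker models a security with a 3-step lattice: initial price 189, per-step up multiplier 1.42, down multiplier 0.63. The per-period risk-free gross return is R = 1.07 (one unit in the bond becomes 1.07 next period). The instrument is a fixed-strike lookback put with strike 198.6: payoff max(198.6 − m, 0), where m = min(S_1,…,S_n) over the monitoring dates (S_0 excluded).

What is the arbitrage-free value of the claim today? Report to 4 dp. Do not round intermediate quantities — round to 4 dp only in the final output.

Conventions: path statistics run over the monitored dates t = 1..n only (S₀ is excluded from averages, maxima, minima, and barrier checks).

Under the martingale measure an up-move has probability p* = 0.5570; value the claim as the probability-weighted average of per-path payoffs, discounted 3 periods at R = 1.07.
Enumerate all 2^3 = 8 price paths (U = up ×1.42, D = down ×0.63); each path with k up-moves has probability p*^k·(1−p*)^(3−k).
DDD: m=47.2589, payoff=151.3411, prob=0.086961
UDD: m=106.5200, payoff=92.0800, prob=0.109322
DUD: m=106.5200, payoff=92.0800, prob=0.109322
UUD: m=240.0927, payoff=0.0000, prob=0.137433
DDU: m=75.0141, payoff=123.5859, prob=0.109322
UDU: m=169.0794, payoff=29.5206, prob=0.137433
DUU: m=119.0700, payoff=79.5300, prob=0.137433
UUU: m=268.3800, payoff=0.0000, prob=0.172773
Price = Σ prob·payoff / R^3 = 61.791300 / 1.225043 = 50.4401

price = 50.4401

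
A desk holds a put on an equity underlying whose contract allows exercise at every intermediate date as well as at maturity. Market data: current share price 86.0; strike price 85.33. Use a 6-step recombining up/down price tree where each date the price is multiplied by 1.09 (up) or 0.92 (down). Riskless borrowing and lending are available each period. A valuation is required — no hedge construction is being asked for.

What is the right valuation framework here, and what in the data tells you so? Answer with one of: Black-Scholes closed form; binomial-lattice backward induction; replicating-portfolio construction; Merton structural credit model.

framework: binomial-lattice backward induction

Key observation: the put (strike 85.33 on spot 86) is American-style on a 6-step discrete price model, so the early-exercise decision at every node requires stepwise backward valuation — a closed form cannot price the exercise right.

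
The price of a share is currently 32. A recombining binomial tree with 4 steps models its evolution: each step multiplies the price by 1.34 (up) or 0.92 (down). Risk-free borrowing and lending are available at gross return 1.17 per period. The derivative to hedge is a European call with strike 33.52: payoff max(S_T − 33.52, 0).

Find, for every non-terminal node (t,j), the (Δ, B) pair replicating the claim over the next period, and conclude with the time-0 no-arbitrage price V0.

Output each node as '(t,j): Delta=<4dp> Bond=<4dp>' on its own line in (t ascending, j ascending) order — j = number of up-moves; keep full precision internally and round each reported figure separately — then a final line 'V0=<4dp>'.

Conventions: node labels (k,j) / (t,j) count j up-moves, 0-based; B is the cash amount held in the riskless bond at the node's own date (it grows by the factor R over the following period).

Risk-neutral probability p* = (R−d)/(u−d) = (1.17−0.92)/(1.34−0.92) = 0.5952.
Payoffs at expiry: V(4,0)=0.0000, V(4,1)=0.0000, V(4,2)=15.1135, V(4,3)=37.3157, V(4,4)=69.6537
  t=3,j=0: stock 24.9180 → up 33.3901 (V=0.0000), down 22.9246 (V=0.0000). Price 0.0000; hedge Δ=0.0000, bond B=0.0000.
  t=3,j=1: stock 36.2936 → up 48.6335 (V=15.1135), down 33.3901 (V=0.0000). Price 7.6890; hedge Δ=0.9915, bond B=-28.2955.
  t=3,j=2: stock 52.8625 → up 70.8357 (V=37.3157), down 48.6335 (V=15.1135). Price 24.2129; hedge Δ=1.0000, bond B=-28.6496.
  t=3,j=3: stock 76.9953 → up 103.1737 (V=69.6537), down 70.8357 (V=37.3157). Price 48.3458; hedge Δ=1.0000, bond B=-28.6496.
  t=2,j=0: stock 27.0848 → up 36.2936 (V=7.6890), down 24.9180 (V=0.0000). Price 3.9118; hedge Δ=0.6759, bond B=-14.3953.
  t=2,j=1: stock 39.4496 → up 52.8625 (V=24.2129), down 36.2936 (V=7.6890). Price 14.9783; hedge Δ=0.9973, bond B=-24.3643.
  t=2,j=2: stock 57.4592 → up 76.9953 (V=48.3458), down 52.8625 (V=24.2129). Price 32.9724; hedge Δ=1.0000, bond B=-24.4868.
  t=1,j=0: stock 29.4400 → up 39.4496 (V=14.9783), down 27.0848 (V=3.9118). Price 8.9735; hedge Δ=0.8950, bond B=-17.3754.
  t=1,j=1: stock 42.8800 → up 57.4592 (V=32.9724), down 39.4496 (V=14.9783). Price 21.9565; hedge Δ=0.9991, bond B=-20.8865.
  t=0,j=0: stock 32.0000 → up 42.8800 (V=21.9565), down 29.4400 (V=8.9735). Price 14.2748; hedge Δ=0.9660, bond B=-16.6371.
Sanity check at the root: Δ(0,0)·S0 + B(0,0) reproduces V0 = 14.2748.

(0,0): Delta=0.9660 Bond=-16.6371
(1,0): Delta=0.8950 Bond=-17.3754
(1,1): Delta=0.9991 Bond=-20.8865
(2,0): Delta=0.6759 Bond=-14.3953
(2,1): Delta=0.9973 Bond=-24.3643
(2,2): Delta=1.0000 Bond=-24.4868
(3,0): Delta=0.0000 Bond=0.0000
(3,1): Delta=0.9915 Bond=-28.2955
(3,2): Delta=1.0000 Bond=-28.6496
(3,3): Delta=1.0000 Bond=-28.6496
V0=14.2748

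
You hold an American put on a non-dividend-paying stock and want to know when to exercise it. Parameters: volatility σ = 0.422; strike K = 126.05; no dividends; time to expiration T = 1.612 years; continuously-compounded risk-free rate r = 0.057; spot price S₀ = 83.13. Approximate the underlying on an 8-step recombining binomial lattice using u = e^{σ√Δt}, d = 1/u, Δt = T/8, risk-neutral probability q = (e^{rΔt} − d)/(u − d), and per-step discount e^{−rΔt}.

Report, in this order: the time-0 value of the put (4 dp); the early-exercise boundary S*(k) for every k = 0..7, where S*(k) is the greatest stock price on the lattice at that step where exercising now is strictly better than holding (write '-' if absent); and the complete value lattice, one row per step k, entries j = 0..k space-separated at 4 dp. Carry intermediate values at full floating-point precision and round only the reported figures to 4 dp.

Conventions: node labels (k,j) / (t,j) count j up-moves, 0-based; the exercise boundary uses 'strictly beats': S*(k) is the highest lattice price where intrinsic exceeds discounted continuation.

Δt=0.20150  u=1.20856  d=0.82743  q=0.48309  discount=0.98858
step 8 (expiry): payoffs max(K−S,0) = 107.7855 99.3724 87.0842 69.1358 42.9200 4.6287 0.0000 0.0000 0.0000
step 7: (k=7,j=0): S=22.0738, K−S=103.9762, hold=102.5367 ⇒ V=103.9762 exercise | (k=7,j=1): S=32.2415, K−S=93.8085, hold=92.3691 ⇒ V=93.8085 exercise | (k=7,j=2): S=47.0925, K−S=78.9575, hold=77.5180 ⇒ V=78.9575 exercise | (k=7,j=3): S=68.7843, K−S=57.2657, hold=55.8263 ⇒ V=57.2657 exercise | (k=7,j=4): S=100.4677, K−S=25.5823, hold=24.1428 ⇒ V=25.5823 exercise | (k=7,j=5): S=146.7451, K−S=0.0000, hold=2.3653 ⇒ V=2.3653 continue | (k=7,j=6): S=214.3389, K−S=0.0000, hold=0.0000 ⇒ V=0.0000 continue | (k=7,j=7): S=313.0677, K−S=0.0000, hold=0.0000 ⇒ V=0.0000 continue  boundary S*=100.4677
step 6: (k=6,j=0): S=26.6776, K−S=99.3724, hold=97.9330 ⇒ V=99.3724 exercise | (k=6,j=1): S=38.9658, K−S=87.0842, hold=85.6448 ⇒ V=87.0842 exercise | (k=6,j=2): S=56.9142, K−S=69.1358, hold=67.6964 ⇒ V=69.1358 exercise | (k=6,j=3): S=83.1300, K−S=42.9200, hold=41.4805 ⇒ V=42.9200 exercise | (k=6,j=4): S=121.4213, K−S=4.6287, hold=14.2023 ⇒ V=14.2023 continue | (k=6,j=5): S=177.3505, K−S=0.0000, hold=1.2087 ⇒ V=1.2087 continue | (k=6,j=6): S=259.0416, K−S=0.0000, hold=0.0000 ⇒ V=0.0000 continue  boundary S*=83.1300
step 5: (k=5,j=0): S=32.2415, K−S=93.8085, hold=92.3691 ⇒ V=93.8085 exercise | (k=5,j=1): S=47.0925, K−S=78.9575, hold=77.5180 ⇒ V=78.9575 exercise | (k=5,j=2): S=68.7843, K−S=57.2657, hold=55.8263 ⇒ V=57.2657 exercise | (k=5,j=3): S=100.4677, K−S=25.5823, hold=28.7150 ⇒ V=28.7150 continue | (k=5,j=4): S=146.7451, K−S=0.0000, hold=7.8346 ⇒ V=7.8346 continue | (k=5,j=5): S=214.3389, K−S=0.0000, hold=0.6176 ⇒ V=0.6176 continue  boundary S*=68.7843
step 4: (k=4,j=0): S=38.9658, K−S=87.0842, hold=85.6448 ⇒ V=87.0842 exercise | (k=4,j=1): S=56.9142, K−S=69.1358, hold=67.6964 ⇒ V=69.1358 exercise | (k=4,j=2): S=83.1300, K−S=42.9200, hold=42.9766 ⇒ V=42.9766 continue | (k=4,j=3): S=121.4213, K−S=4.6287, hold=18.4151 ⇒ V=18.4151 continue | (k=4,j=4): S=177.3505, K−S=0.0000, hold=4.2985 ⇒ V=4.2985 continue  boundary S*=56.9142
step 3: (k=3,j=0): S=47.0925, K−S=78.9575, hold=77.5180 ⇒ V=78.9575 exercise | (k=3,j=1): S=68.7843, K−S=57.2657, hold=55.8533 ⇒ V=57.2657 exercise | (k=3,j=2): S=100.4677, K−S=25.5823, hold=30.7559 ⇒ V=30.7559 continue | (k=3,j=3): S=146.7451, K−S=0.0000, hold=11.4631 ⇒ V=11.4631 continue  boundary S*=68.7843
step 2: (k=2,j=0): S=56.9142, K−S=69.1358, hold=67.6964 ⇒ V=69.1358 exercise | (k=2,j=1): S=83.1300, K−S=42.9200, hold=43.9513 ⇒ V=43.9513 continue | (k=2,j=2): S=121.4213, K−S=4.6287, hold=21.1909 ⇒ V=21.1909 continue  boundary S*=56.9142
step 1: (k=1,j=0): S=68.7843, K−S=57.2657, hold=56.3188 ⇒ V=57.2657 exercise | (k=1,j=1): S=100.4677, K−S=25.5823, hold=32.5796 ⇒ V=32.5796 continue  boundary S*=68.7843
step 0: (k=0,j=0): S=83.1300, K−S=42.9200, hold=44.8222 ⇒ V=44.8222 continue  boundary S*=-

price = 44.8222
boundary = - 68.7843 56.9142 68.7843 56.9142 68.7843 83.1300 100.4677
tree:
44.8222
57.2657 32.5796
69.1358 43.9513 21.1909
78.9575 57.2657 30.7559 11.4631
87.0842 69.1358 42.9766 18.4151 4.2985
93.8085 78.9575 57.2657 28.7150 7.8346 0.6176
99.3724 87.0842 69.1358 42.9200 14.2023 1.2087 0.0000
103.9762 93.8085 78.9575 57.2657 25.5823 2.3653 0.0000 0.0000
107.7855 99.3724 87.0842 69.1358 42.9200 4.6287 0.0000 0.0000 0.0000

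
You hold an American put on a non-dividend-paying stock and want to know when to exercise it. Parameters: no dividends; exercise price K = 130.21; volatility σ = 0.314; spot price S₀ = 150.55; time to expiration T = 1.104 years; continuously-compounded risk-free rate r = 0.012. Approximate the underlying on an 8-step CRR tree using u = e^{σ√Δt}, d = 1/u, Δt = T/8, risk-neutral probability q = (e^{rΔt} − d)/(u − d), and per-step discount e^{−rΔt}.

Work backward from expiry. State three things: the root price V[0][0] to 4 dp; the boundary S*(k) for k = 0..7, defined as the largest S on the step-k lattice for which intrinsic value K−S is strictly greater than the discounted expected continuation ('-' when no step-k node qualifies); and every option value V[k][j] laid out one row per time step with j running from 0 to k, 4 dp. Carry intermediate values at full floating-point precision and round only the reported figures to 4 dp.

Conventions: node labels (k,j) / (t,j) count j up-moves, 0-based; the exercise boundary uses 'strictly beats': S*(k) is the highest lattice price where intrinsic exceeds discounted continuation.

params: Δt=0.13800 u=1.12372 d=0.88990 q=0.47796 e^(-rΔt)=0.99835
t_8 payoffs: 70.9977 55.4397 35.7939 10.9861 0.0000 0.0000 0.0000 0.0000 0.0000
t_7: node(7,0) S=66.5381 payoff=63.6719 vs cont=63.4565 → 63.6719 [stop]  node(7,1) S=84.0209 payoff=46.1891 vs cont=45.9736 → 46.1891 [stop]  node(7,2) S=106.0974 payoff=24.1126 vs cont=23.8971 → 24.1126 [stop]  node(7,3) S=133.9745 payoff=0.0000 vs cont=5.7257 → 5.7257 [wait]  node(7,4) S=169.1763 payoff=0.0000 vs cont=0.0000 → 0.0000 [wait]  node(7,5) S=213.6273 payoff=0.0000 vs cont=0.0000 → 0.0000 [wait]  node(7,6) S=269.7578 payoff=0.0000 vs cont=0.0000 → 0.0000 [wait]  node(7,7) S=340.6365 payoff=0.0000 vs cont=0.0000 → 0.0000 [wait]  ⇒ S*(7)=106.0974
t_6: node(6,0) S=74.7703 payoff=55.4397 vs cont=55.2243 → 55.4397 [stop]  node(6,1) S=94.4161 payoff=35.7939 vs cont=35.5784 → 35.7939 [stop]  node(6,2) S=119.2239 payoff=10.9861 vs cont=15.2990 → 15.2990 [wait]  node(6,3) S=150.5500 payoff=0.0000 vs cont=2.9841 → 2.9841 [wait]  node(6,4) S=190.1070 payoff=0.0000 vs cont=0.0000 → 0.0000 [wait]  node(6,5) S=240.0575 payoff=0.0000 vs cont=0.0000 → 0.0000 [wait]  node(6,6) S=303.1326 payoff=0.0000 vs cont=0.0000 → 0.0000 [wait]  ⇒ S*(6)=94.4161
t_5: node(5,0) S=84.0209 payoff=46.1891 vs cont=45.9736 → 46.1891 [stop]  node(5,1) S=106.0974 payoff=24.1126 vs cont=25.9551 → 25.9551 [wait]  node(5,2) S=133.9745 payoff=0.0000 vs cont=9.3974 → 9.3974 [wait]  node(5,3) S=169.1763 payoff=0.0000 vs cont=1.5552 → 1.5552 [wait]  node(5,4) S=213.6273 payoff=0.0000 vs cont=0.0000 → 0.0000 [wait]  node(5,5) S=269.7578 payoff=0.0000 vs cont=0.0000 → 0.0000 [wait]  ⇒ S*(5)=84.0209
t_4: node(4,0) S=94.4161 payoff=35.7939 vs cont=36.4576 → 36.4576 [wait]  node(4,1) S=119.2239 payoff=10.9861 vs cont=18.0114 → 18.0114 [wait]  node(4,2) S=150.5500 payoff=0.0000 vs cont=5.6398 → 5.6398 [wait]  node(4,3) S=190.1070 payoff=0.0000 vs cont=0.8106 → 0.8106 [wait]  node(4,4) S=240.0575 payoff=0.0000 vs cont=0.0000 → 0.0000 [wait]  ⇒ S*(4)=-
t_3: node(3,0) S=106.0974 payoff=24.1126 vs cont=27.5953 → 27.5953 [wait]  node(3,1) S=133.9745 payoff=0.0000 vs cont=12.0782 → 12.0782 [wait]  node(3,2) S=169.1763 payoff=0.0000 vs cont=3.3261 → 3.3261 [wait]  node(3,3) S=213.6273 payoff=0.0000 vs cont=0.4224 → 0.4224 [wait]  ⇒ S*(3)=-
t_2: node(2,0) S=119.2239 payoff=10.9861 vs cont=20.1454 → 20.1454 [wait]  node(2,1) S=150.5500 payoff=0.0000 vs cont=7.8820 → 7.8820 [wait]  node(2,2) S=190.1070 payoff=0.0000 vs cont=1.9351 → 1.9351 [wait]  ⇒ S*(2)=-
t_1: node(1,0) S=133.9745 payoff=0.0000 vs cont=14.2604 → 14.2604 [wait]  node(1,1) S=169.1763 payoff=0.0000 vs cont=5.0313 → 5.0313 [wait]  ⇒ S*(1)=-
t_0: node(0,0) S=150.5500 payoff=0.0000 vs cont=9.8329 → 9.8329 [wait]  ⇒ S*(0)=-

price = 9.8329
boundary = - - - - - 84.0209 94.4161 106.0974
tree:
9.8329
14.2604 5.0313
20.1454 7.8820 1.9351
27.5953 12.0782 3.3261 0.4224
36.4576 18.0114 5.6398 0.8106 0.0000
46.1891 25.9551 9.3974 1.5552 0.0000 0.0000
55.4397 35.7939 15.2990 2.9841 0.0000 0.0000 0.0000
63.6719 46.1891 24.1126 5.7257 0.0000 0.0000 0.0000 0.0000
70.9977 55.4397 35.7939 10.9861 0.0000 0.0000 0.0000 0.0000 0.0000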